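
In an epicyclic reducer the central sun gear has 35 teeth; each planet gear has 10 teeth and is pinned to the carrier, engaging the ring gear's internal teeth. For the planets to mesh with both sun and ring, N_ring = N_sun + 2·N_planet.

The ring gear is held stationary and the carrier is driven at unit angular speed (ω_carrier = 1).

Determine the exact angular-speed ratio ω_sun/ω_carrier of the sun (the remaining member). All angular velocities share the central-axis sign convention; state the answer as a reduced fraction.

N_ring = 35 + 2·10 = 55
35(ω_s−ω_c) = −55(ω_r−ω_c),  ω_r=0, ω_c=1
ω_s = 1 − (55/35)(0−1) = 18/7
ω_s/ω_c = 18/7

18/7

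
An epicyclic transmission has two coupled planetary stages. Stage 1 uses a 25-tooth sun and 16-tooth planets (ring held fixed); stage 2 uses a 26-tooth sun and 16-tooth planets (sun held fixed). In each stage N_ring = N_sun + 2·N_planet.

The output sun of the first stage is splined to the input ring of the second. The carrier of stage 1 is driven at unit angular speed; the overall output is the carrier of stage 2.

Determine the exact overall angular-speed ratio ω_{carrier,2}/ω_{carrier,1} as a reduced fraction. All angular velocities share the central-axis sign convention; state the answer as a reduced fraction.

1189/525

Stage 1: N_ring = 25 + 2·16 = 57
Stage 1: 25(ω_s−ω_c) = −57(ω_r−ω_c),  ω_r=0, ω_c=1
Stage 1: ω_s = 1 − (57/25)(0−1) = 82/25
  ⇒ ω_s¹/ω_c¹ = 82/25
Stage 2: N_ring = 26 + 2·16 = 58
Stage 2: 26(ω_s−ω_c) = −58(ω_r−ω_c),  ω_s=0, ω_r=1
Stage 2: 26(0−ω_c) = −58(1−ω_c)  ⇒  84ω_c = 58  ⇒  ω_c = 29/42
  ⇒ ω_c²/ω_r² = 29/42
Coupling ω_r² = ω_s¹ ⇒ overall = 82/25 × 29/42 = 1189/525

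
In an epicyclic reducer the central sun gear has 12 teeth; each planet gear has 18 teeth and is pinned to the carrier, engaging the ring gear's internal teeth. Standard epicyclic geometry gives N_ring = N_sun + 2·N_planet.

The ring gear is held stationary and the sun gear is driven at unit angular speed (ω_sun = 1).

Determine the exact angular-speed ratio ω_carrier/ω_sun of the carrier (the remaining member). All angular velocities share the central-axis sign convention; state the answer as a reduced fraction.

1/5

N_ring = 12 + 2·18 = 48
12(ω_s−ω_c) = −48(ω_r−ω_c),  ω_r=0, ω_s=1
12(1−ω_c) = −48(0−ω_c)  ⇒  60ω_c = 12  ⇒  ω_c = 1/5
ω_c/ω_s = 1/5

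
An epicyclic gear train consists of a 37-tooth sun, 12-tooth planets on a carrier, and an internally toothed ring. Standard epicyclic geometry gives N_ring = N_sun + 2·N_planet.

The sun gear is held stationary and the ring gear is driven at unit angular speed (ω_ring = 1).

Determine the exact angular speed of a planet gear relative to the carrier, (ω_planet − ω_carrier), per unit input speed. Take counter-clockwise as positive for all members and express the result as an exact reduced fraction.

2257/1176

N_ring = 37 + 2·12 = 61
37(ω_s−ω_c) = −61(ω_r−ω_c),  ω_s=0, ω_r=1
37(0−ω_c) = −61(1−ω_c)  ⇒  98ω_c = 61  ⇒  ω_c = 61/98
sun–planet: 37·(0−61/98) = −12·(ω_p−ω_c)  ⇒  ω_p−ω_c = −(37/12)·(-61/98) = 2257/1176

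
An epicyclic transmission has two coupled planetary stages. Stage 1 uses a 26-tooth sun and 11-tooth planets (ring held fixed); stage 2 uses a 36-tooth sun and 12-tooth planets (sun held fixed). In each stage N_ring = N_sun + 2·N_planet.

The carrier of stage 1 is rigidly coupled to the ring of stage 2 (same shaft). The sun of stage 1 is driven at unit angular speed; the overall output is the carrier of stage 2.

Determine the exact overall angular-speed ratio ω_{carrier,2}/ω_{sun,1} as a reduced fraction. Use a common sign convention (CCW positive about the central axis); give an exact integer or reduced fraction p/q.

65/296

Stage 1: N_ring = 26 + 2·11 = 48
Stage 1: 26(ω_s−ω_c) = −48(ω_r−ω_c),  ω_r=0, ω_s=1
Stage 1: 26(1−ω_c) = −48(0−ω_c)  ⇒  74ω_c = 26  ⇒  ω_c = 13/37
  ⇒ ω_c¹/ω_s¹ = 13/37
Stage 2: N_ring = 36 + 2·12 = 60
Stage 2: 36(ω_s−ω_c) = −60(ω_r−ω_c),  ω_s=0, ω_r=1
Stage 2: 36(0−ω_c) = −60(1−ω_c)  ⇒  96ω_c = 60  ⇒  ω_c = 5/8
  ⇒ ω_c²/ω_r² = 5/8
Coupling ω_r² = ω_c¹ ⇒ overall = 13/37 × 5/8 = 65/296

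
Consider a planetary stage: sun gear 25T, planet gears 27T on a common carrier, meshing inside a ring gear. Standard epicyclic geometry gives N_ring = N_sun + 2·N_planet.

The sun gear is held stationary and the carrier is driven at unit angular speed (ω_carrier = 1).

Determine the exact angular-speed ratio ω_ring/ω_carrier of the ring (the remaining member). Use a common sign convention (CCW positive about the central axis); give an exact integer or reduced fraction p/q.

104/79

N_ring = 25 + 2·27 = 79
25(ω_s−ω_c) = −79(ω_r−ω_c),  ω_s=0, ω_c=1
ω_r = 1 − (25/79)(0−1) = 104/79
ω_r/ω_c = 104/79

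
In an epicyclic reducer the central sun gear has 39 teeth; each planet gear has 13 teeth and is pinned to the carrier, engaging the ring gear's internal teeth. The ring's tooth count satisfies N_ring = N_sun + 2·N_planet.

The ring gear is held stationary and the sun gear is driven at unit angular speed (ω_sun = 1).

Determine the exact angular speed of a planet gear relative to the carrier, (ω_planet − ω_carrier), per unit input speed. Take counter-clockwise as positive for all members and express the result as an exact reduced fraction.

-15/8

N_ring = 39 + 2·13 = 65
39(ω_s−ω_c) = −65(ω_r−ω_c),  ω_r=0, ω_s=1
39(1−ω_c) = −65(0−ω_c)  ⇒  104ω_c = 39  ⇒  ω_c = 3/8
sun–planet: 39·(1−3/8) = −13·(ω_p−ω_c)  ⇒  ω_p−ω_c = −(39/13)·(5/8) = -15/8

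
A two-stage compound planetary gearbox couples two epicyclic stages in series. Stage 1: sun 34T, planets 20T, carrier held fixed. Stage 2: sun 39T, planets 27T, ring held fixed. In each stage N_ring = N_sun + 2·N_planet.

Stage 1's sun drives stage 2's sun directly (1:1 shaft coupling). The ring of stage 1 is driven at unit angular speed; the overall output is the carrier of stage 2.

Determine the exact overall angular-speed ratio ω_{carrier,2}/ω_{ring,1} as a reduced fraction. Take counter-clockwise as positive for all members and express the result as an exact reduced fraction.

Stage 1: N_ring = 34 + 2·20 = 74
Stage 1: 34(ω_s−ω_c) = −74(ω_r−ω_c),  ω_c=0, ω_r=1
Stage 1: ω_s = 0 − (74/34)(1−0) = -37/17
  ⇒ ω_s¹/ω_r¹ = -37/17
Stage 2: N_ring = 39 + 2·27 = 93
Stage 2: 39(ω_s−ω_c) = −93(ω_r−ω_c),  ω_r=0, ω_s=1
Stage 2: 39(1−ω_c) = −93(0−ω_c)  ⇒  132ω_c = 39  ⇒  ω_c = 13/44
  ⇒ ω_c²/ω_s² = 13/44
Coupling ω_s² = ω_s¹ ⇒ overall = -37/17 × 13/44 = -481/748

-481/748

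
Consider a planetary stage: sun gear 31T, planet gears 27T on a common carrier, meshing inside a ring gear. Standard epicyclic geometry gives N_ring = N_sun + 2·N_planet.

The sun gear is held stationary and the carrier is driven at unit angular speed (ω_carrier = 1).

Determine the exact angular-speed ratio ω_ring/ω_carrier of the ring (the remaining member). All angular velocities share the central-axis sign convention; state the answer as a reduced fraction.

116/85

N_ring = 31 + 2·27 = 85
31(ω_s−ω_c) = −85(ω_r−ω_c),  ω_s=0, ω_c=1
ω_r = 1 − (31/85)(0−1) = 116/85
ω_r/ω_c = 116/85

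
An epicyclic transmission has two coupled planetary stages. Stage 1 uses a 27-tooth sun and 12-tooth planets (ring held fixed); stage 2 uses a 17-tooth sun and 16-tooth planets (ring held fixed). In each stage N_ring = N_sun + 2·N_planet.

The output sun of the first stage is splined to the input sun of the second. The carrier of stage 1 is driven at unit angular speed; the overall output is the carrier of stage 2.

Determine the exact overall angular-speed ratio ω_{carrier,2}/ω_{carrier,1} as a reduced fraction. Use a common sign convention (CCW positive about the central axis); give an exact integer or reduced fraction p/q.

Stage 1: N_ring = 27 + 2·12 = 51
Stage 1: 27(ω_s−ω_c) = −51(ω_r−ω_c),  ω_r=0, ω_c=1
Stage 1: ω_s = 1 − (51/27)(0−1) = 26/9
  ⇒ ω_s¹/ω_c¹ = 26/9
Stage 2: N_ring = 17 + 2·16 = 49
Stage 2: 17(ω_s−ω_c) = −49(ω_r−ω_c),  ω_r=0, ω_s=1
Stage 2: 17(1−ω_c) = −49(0−ω_c)  ⇒  66ω_c = 17  ⇒  ω_c = 17/66
  ⇒ ω_c²/ω_s² = 17/66
Coupling ω_s² = ω_s¹ ⇒ overall = 26/9 × 17/66 = 221/297

221/297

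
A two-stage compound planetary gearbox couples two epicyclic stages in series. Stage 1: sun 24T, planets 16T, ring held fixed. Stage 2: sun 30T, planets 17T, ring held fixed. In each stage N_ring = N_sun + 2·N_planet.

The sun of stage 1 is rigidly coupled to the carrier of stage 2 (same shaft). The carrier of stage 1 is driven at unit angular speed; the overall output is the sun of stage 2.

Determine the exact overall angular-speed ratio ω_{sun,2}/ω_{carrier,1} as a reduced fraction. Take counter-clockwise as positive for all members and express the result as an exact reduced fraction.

Stage 1: N_ring = 24 + 2·16 = 56
Stage 1: 24(ω_s−ω_c) = −56(ω_r−ω_c),  ω_r=0, ω_c=1
Stage 1: ω_s = 1 − (56/24)(0−1) = 10/3
  ⇒ ω_s¹/ω_c¹ = 10/3
Stage 2: N_ring = 30 + 2·17 = 64
Stage 2: 30(ω_s−ω_c) = −64(ω_r−ω_c),  ω_r=0, ω_c=1
Stage 2: ω_s = 1 − (64/30)(0−1) = 47/15
  ⇒ ω_s²/ω_c² = 47/15
Coupling ω_c² = ω_s¹ ⇒ overall = 10/3 × 47/15 = 94/9

94/9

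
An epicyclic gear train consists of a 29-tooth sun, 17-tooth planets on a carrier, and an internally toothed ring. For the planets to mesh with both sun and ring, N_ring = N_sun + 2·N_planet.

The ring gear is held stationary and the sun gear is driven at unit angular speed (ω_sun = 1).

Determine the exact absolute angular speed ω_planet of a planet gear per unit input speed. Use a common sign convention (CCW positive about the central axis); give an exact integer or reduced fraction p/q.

N_ring = 29 + 2·17 = 63
29(ω_s−ω_c) = −63(ω_r−ω_c),  ω_r=0, ω_s=1
29(1−ω_c) = −63(0−ω_c)  ⇒  92ω_c = 29  ⇒  ω_c = 29/92
sun–planet: 29·(1−29/92) = −17·(ω_p−ω_c)  ⇒  ω_p−ω_c = −(29/17)·(63/92) = -1827/1564
ω_p = 29/92 − 1827/1564 = -29/34

-29/34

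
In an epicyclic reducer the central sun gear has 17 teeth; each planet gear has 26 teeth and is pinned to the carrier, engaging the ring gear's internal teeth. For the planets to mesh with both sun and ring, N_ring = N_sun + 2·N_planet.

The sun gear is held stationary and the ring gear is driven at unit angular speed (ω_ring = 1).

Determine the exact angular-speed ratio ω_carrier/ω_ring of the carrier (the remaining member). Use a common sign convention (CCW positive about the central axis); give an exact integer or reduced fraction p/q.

N_ring = 17 + 2·26 = 69
17(ω_s−ω_c) = −69(ω_r−ω_c),  ω_s=0, ω_r=1
17(0−ω_c) = −69(1−ω_c)  ⇒  86ω_c = 69  ⇒  ω_c = 69/86
ω_c/ω_r = 69/86

69/86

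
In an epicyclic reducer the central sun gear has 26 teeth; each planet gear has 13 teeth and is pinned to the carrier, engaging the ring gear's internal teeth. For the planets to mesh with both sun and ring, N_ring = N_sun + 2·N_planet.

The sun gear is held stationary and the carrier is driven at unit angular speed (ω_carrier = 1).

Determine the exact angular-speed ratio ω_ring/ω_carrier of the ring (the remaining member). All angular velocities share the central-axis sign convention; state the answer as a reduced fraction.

N_ring = 26 + 2·13 = 52
26(ω_s−ω_c) = −52(ω_r−ω_c),  ω_s=0, ω_c=1
ω_r = 1 − (26/52)(0−1) = 3/2
ω_r/ω_c = 3/2

3/2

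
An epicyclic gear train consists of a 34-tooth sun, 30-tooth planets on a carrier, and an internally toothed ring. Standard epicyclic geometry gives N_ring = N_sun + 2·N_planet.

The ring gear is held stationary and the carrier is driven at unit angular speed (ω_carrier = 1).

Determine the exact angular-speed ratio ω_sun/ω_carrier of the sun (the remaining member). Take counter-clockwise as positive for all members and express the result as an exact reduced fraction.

N_ring = 34 + 2·30 = 94
34(ω_s−ω_c) = −94(ω_r−ω_c),  ω_r=0, ω_c=1
ω_s = 1 − (94/34)(0−1) = 64/17
ω_s/ω_c = 64/17

64/17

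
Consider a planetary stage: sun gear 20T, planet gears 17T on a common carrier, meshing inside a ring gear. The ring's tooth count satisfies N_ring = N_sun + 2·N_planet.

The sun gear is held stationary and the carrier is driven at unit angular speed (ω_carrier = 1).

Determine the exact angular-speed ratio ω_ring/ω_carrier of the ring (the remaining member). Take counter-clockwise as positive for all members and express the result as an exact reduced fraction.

37/27

N_ring = 20 + 2·17 = 54
20(ω_s−ω_c) = −54(ω_r−ω_c),  ω_s=0, ω_c=1
ω_r = 1 − (20/54)(0−1) = 37/27
ω_r/ω_c = 37/27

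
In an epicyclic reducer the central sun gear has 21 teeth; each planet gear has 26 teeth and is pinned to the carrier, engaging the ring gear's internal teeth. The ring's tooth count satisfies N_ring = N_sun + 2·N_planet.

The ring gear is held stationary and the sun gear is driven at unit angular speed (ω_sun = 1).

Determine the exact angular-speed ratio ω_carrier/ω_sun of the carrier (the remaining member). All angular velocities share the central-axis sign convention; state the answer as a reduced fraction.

N_ring = 21 + 2·26 = 73
21(ω_s−ω_c) = −73(ω_r−ω_c),  ω_r=0, ω_s=1
21(1−ω_c) = −73(0−ω_c)  ⇒  94ω_c = 21  ⇒  ω_c = 21/94
ω_c/ω_s = 21/94

21/94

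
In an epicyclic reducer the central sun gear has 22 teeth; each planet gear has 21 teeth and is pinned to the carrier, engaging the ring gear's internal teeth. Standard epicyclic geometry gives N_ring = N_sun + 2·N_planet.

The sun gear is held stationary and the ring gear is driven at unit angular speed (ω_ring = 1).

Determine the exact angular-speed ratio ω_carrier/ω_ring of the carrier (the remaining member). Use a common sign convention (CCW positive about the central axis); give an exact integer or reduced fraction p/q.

N_ring = 22 + 2·21 = 64
22(ω_s−ω_c) = −64(ω_r−ω_c),  ω_s=0, ω_r=1
22(0−ω_c) = −64(1−ω_c)  ⇒  86ω_c = 64  ⇒  ω_c = 32/43
ω_c/ω_r = 32/43

32/43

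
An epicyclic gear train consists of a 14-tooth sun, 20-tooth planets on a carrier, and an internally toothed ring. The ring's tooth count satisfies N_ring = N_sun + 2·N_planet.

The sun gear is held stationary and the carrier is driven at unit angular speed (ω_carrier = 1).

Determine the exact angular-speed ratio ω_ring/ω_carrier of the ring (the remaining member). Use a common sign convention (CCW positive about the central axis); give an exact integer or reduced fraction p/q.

34/27

N_ring = 14 + 2·20 = 54
14(ω_s−ω_c) = −54(ω_r−ω_c),  ω_s=0, ω_c=1
ω_r = 1 − (14/54)(0−1) = 34/27
ω_r/ω_c = 34/27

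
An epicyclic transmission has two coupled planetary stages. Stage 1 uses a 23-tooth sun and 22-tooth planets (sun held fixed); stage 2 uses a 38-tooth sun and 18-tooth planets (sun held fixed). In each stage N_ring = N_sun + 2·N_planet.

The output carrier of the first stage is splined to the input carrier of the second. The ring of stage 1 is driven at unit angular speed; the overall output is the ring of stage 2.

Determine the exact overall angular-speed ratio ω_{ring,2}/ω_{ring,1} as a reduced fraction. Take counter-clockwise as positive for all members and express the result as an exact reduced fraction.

Stage 1: N_ring = 23 + 2·22 = 67
Stage 1: 23(ω_s−ω_c) = −67(ω_r−ω_c),  ω_s=0, ω_r=1
Stage 1: 23(0−ω_c) = −67(1−ω_c)  ⇒  90ω_c = 67  ⇒  ω_c = 67/90
  ⇒ ω_c¹/ω_r¹ = 67/90
Stage 2: N_ring = 38 + 2·18 = 74
Stage 2: 38(ω_s−ω_c) = −74(ω_r−ω_c),  ω_s=0, ω_c=1
Stage 2: ω_r = 1 − (38/74)(0−1) = 56/37
  ⇒ ω_r²/ω_c² = 56/37
Coupling ω_c² = ω_c¹ ⇒ overall = 67/90 × 56/37 = 1876/1665

1876/1665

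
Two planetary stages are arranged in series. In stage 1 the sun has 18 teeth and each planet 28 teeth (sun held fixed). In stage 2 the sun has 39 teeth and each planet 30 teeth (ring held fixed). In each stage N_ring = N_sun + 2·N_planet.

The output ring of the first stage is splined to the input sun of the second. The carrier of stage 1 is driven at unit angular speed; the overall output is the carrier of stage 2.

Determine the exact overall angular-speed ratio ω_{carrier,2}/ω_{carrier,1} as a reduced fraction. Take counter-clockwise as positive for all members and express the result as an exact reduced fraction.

Stage 1: N_ring = 18 + 2·28 = 74
Stage 1: 18(ω_s−ω_c) = −74(ω_r−ω_c),  ω_s=0, ω_c=1
Stage 1: ω_r = 1 − (18/74)(0−1) = 46/37
  ⇒ ω_r¹/ω_c¹ = 46/37
Stage 2: N_ring = 39 + 2·30 = 99
Stage 2: 39(ω_s−ω_c) = −99(ω_r−ω_c),  ω_r=0, ω_s=1
Stage 2: 39(1−ω_c) = −99(0−ω_c)  ⇒  138ω_c = 39  ⇒  ω_c = 13/46
  ⇒ ω_c²/ω_s² = 13/46
Coupling ω_s² = ω_r¹ ⇒ overall = 46/37 × 13/46 = 13/37

13/37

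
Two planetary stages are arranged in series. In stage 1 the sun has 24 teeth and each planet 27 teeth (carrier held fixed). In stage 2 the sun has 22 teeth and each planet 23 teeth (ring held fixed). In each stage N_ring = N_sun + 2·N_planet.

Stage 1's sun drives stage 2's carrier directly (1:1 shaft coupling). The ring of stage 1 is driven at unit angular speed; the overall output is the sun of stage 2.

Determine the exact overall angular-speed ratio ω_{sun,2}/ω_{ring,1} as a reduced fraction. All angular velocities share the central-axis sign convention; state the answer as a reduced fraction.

-585/44

Stage 1: N_ring = 24 + 2·27 = 78
Stage 1: 24(ω_s−ω_c) = −78(ω_r−ω_c),  ω_c=0, ω_r=1
Stage 1: ω_s = 0 − (78/24)(1−0) = -13/4
  ⇒ ω_s¹/ω_r¹ = -13/4
Stage 2: N_ring = 22 + 2·23 = 68
Stage 2: 22(ω_s−ω_c) = −68(ω_r−ω_c),  ω_r=0, ω_c=1
Stage 2: ω_s = 1 − (68/22)(0−1) = 45/11
  ⇒ ω_s²/ω_c² = 45/11
Coupling ω_c² = ω_s¹ ⇒ overall = -13/4 × 45/11 = -585/44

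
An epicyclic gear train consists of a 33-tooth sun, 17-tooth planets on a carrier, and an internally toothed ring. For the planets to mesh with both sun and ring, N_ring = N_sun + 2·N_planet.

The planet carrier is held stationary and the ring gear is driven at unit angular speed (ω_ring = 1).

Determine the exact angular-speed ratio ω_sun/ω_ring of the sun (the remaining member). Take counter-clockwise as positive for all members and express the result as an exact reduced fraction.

N_ring = 33 + 2·17 = 67
33(ω_s−ω_c) = −67(ω_r−ω_c),  ω_c=0, ω_r=1
ω_s = 0 − (67/33)(1−0) = -67/33
ω_s/ω_r = -67/33

-67/33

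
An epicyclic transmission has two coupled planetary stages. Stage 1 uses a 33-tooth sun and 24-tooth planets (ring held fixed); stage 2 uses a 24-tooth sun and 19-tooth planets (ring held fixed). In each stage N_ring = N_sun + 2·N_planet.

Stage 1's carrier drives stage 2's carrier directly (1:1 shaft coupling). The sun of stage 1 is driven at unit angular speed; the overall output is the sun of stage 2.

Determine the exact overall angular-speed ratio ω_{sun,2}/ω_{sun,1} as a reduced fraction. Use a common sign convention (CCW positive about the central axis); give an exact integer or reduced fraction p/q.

473/456

Stage 1: N_ring = 33 + 2·24 = 81
Stage 1: 33(ω_s−ω_c) = −81(ω_r−ω_c),  ω_r=0, ω_s=1
Stage 1: 33(1−ω_c) = −81(0−ω_c)  ⇒  114ω_c = 33  ⇒  ω_c = 11/38
  ⇒ ω_c¹/ω_s¹ = 11/38
Stage 2: N_ring = 24 + 2·19 = 62
Stage 2: 24(ω_s−ω_c) = −62(ω_r−ω_c),  ω_r=0, ω_c=1
Stage 2: ω_s = 1 − (62/24)(0−1) = 43/12
  ⇒ ω_s²/ω_c² = 43/12
Coupling ω_c² = ω_c¹ ⇒ overall = 11/38 × 43/12 = 473/456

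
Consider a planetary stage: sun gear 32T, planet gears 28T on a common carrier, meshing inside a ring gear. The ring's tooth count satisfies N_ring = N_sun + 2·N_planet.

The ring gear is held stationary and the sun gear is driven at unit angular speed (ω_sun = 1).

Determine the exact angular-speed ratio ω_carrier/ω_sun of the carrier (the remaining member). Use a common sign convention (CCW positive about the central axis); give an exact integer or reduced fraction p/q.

4/15

N_ring = 32 + 2·28 = 88
32(ω_s−ω_c) = −88(ω_r−ω_c),  ω_r=0, ω_s=1
32(1−ω_c) = −88(0−ω_c)  ⇒  120ω_c = 32  ⇒  ω_c = 4/15
ω_c/ω_s = 4/15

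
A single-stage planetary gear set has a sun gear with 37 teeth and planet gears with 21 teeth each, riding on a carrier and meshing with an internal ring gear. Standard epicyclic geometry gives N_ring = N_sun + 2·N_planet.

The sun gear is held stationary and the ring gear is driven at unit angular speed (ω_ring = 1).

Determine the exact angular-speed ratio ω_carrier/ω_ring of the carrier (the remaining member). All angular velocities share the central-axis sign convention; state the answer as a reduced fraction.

79/116

N_ring = 37 + 2·21 = 79
37(ω_s−ω_c) = −79(ω_r−ω_c),  ω_s=0, ω_r=1
37(0−ω_c) = −79(1−ω_c)  ⇒  116ω_c = 79  ⇒  ω_c = 79/116
ω_c/ω_r = 79/116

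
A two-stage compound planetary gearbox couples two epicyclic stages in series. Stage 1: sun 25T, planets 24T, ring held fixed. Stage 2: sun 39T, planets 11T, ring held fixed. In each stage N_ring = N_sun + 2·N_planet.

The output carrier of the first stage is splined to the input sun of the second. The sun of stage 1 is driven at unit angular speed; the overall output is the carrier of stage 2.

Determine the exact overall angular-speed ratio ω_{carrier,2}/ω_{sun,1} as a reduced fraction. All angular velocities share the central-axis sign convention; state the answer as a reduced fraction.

Stage 1: N_ring = 25 + 2·24 = 73
Stage 1: 25(ω_s−ω_c) = −73(ω_r−ω_c),  ω_r=0, ω_s=1
Stage 1: 25(1−ω_c) = −73(0−ω_c)  ⇒  98ω_c = 25  ⇒  ω_c = 25/98
  ⇒ ω_c¹/ω_s¹ = 25/98
Stage 2: N_ring = 39 + 2·11 = 61
Stage 2: 39(ω_s−ω_c) = −61(ω_r−ω_c),  ω_r=0, ω_s=1
Stage 2: 39(1−ω_c) = −61(0−ω_c)  ⇒  100ω_c = 39  ⇒  ω_c = 39/100
  ⇒ ω_c²/ω_s² = 39/100
Coupling ω_s² = ω_c¹ ⇒ overall = 25/98 × 39/100 = 39/392

39/392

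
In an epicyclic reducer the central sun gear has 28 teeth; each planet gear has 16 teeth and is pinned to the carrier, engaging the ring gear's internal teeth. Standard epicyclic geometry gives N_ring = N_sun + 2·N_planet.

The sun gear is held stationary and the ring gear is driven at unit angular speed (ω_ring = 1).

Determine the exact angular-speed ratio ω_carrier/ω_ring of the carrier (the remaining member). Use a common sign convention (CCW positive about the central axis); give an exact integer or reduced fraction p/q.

15/22

N_ring = 28 + 2·16 = 60
28(ω_s−ω_c) = −60(ω_r−ω_c),  ω_s=0, ω_r=1
28(0−ω_c) = −60(1−ω_c)  ⇒  88ω_c = 60  ⇒  ω_c = 15/22
ω_c/ω_r = 15/22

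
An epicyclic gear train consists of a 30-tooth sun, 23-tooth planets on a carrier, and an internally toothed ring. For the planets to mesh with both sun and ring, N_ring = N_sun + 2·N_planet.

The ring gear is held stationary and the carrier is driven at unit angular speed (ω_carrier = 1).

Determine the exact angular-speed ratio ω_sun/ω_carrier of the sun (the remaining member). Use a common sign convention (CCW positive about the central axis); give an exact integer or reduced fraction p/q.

53/15

N_ring = 30 + 2·23 = 76
30(ω_s−ω_c) = −76(ω_r−ω_c),  ω_r=0, ω_c=1
ω_s = 1 − (76/30)(0−1) = 53/15
ω_s/ω_c = 53/15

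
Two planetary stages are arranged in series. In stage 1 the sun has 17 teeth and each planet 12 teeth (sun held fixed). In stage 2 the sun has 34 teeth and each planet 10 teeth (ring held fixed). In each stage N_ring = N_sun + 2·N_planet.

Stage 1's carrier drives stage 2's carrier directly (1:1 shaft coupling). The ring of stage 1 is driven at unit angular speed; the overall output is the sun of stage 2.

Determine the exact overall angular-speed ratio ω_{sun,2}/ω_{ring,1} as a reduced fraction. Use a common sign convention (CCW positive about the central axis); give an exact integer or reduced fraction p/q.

Stage 1: N_ring = 17 + 2·12 = 41
Stage 1: 17(ω_s−ω_c) = −41(ω_r−ω_c),  ω_s=0, ω_r=1
Stage 1: 17(0−ω_c) = −41(1−ω_c)  ⇒  58ω_c = 41  ⇒  ω_c = 41/58
  ⇒ ω_c¹/ω_r¹ = 41/58
Stage 2: N_ring = 34 + 2·10 = 54
Stage 2: 34(ω_s−ω_c) = −54(ω_r−ω_c),  ω_r=0, ω_c=1
Stage 2: ω_s = 1 − (54/34)(0−1) = 44/17
  ⇒ ω_s²/ω_c² = 44/17
Coupling ω_c² = ω_c¹ ⇒ overall = 41/58 × 44/17 = 902/493

902/493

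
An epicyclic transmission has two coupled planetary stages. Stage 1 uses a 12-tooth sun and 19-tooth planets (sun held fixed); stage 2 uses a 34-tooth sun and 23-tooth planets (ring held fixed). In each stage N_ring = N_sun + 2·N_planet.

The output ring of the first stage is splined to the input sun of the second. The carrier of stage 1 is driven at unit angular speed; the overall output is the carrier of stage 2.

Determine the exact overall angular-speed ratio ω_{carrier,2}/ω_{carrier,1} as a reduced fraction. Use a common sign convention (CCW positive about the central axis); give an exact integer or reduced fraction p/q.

527/1425

Stage 1: N_ring = 12 + 2·19 = 50
Stage 1: 12(ω_s−ω_c) = −50(ω_r−ω_c),  ω_s=0, ω_c=1
Stage 1: ω_r = 1 − (12/50)(0−1) = 31/25
  ⇒ ω_r¹/ω_c¹ = 31/25
Stage 2: N_ring = 34 + 2·23 = 80
Stage 2: 34(ω_s−ω_c) = −80(ω_r−ω_c),  ω_r=0, ω_s=1
Stage 2: 34(1−ω_c) = −80(0−ω_c)  ⇒  114ω_c = 34  ⇒  ω_c = 17/57
  ⇒ ω_c²/ω_s² = 17/57
Coupling ω_s² = ω_r¹ ⇒ overall = 31/25 × 17/57 = 527/1425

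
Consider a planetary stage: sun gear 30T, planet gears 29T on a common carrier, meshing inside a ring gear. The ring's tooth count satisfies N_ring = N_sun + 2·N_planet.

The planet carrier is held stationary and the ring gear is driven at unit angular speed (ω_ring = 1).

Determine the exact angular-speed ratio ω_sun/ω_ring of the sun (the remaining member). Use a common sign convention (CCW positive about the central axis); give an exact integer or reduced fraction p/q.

-44/15

N_ring = 30 + 2·29 = 88
30(ω_s−ω_c) = −88(ω_r−ω_c),  ω_c=0, ω_r=1
ω_s = 0 − (88/30)(1−0) = -44/15
ω_s/ω_r = -44/15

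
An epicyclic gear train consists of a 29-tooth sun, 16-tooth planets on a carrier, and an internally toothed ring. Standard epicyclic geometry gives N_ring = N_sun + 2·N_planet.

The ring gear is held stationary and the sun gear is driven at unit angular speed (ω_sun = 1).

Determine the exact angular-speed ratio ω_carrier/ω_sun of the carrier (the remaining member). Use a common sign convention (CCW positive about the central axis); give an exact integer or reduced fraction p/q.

29/90

N_ring = 29 + 2·16 = 61
29(ω_s−ω_c) = −61(ω_r−ω_c),  ω_r=0, ω_s=1
29(1−ω_c) = −61(0−ω_c)  ⇒  90ω_c = 29  ⇒  ω_c = 29/90
ω_c/ω_s = 29/90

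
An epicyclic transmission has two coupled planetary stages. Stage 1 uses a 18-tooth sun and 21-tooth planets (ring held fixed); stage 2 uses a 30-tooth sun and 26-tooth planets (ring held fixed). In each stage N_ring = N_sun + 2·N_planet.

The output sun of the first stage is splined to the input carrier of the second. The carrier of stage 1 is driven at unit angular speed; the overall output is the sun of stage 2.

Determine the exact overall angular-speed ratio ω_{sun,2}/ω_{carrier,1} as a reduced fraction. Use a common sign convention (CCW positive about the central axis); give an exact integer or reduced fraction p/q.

728/45

Stage 1: N_ring = 18 + 2·21 = 60
Stage 1: 18(ω_s−ω_c) = −60(ω_r−ω_c),  ω_r=0, ω_c=1
Stage 1: ω_s = 1 − (60/18)(0−1) = 13/3
  ⇒ ω_s¹/ω_c¹ = 13/3
Stage 2: N_ring = 30 + 2·26 = 82
Stage 2: 30(ω_s−ω_c) = −82(ω_r−ω_c),  ω_r=0, ω_c=1
Stage 2: ω_s = 1 − (82/30)(0−1) = 56/15
  ⇒ ω_s²/ω_c² = 56/15
Coupling ω_c² = ω_s¹ ⇒ overall = 13/3 × 56/15 = 728/45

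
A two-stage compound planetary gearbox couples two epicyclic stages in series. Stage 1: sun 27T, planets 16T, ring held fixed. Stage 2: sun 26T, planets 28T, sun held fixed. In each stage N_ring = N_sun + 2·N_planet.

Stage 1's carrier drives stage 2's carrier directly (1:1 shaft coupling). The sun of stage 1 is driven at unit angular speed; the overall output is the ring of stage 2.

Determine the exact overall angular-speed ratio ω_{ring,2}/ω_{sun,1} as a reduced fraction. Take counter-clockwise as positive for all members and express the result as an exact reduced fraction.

Stage 1: N_ring = 27 + 2·16 = 59
Stage 1: 27(ω_s−ω_c) = −59(ω_r−ω_c),  ω_r=0, ω_s=1
Stage 1: 27(1−ω_c) = −59(0−ω_c)  ⇒  86ω_c = 27  ⇒  ω_c = 27/86
  ⇒ ω_c¹/ω_s¹ = 27/86
Stage 2: N_ring = 26 + 2·28 = 82
Stage 2: 26(ω_s−ω_c) = −82(ω_r−ω_c),  ω_s=0, ω_c=1
Stage 2: ω_r = 1 − (26/82)(0−1) = 54/41
  ⇒ ω_r²/ω_c² = 54/41
Coupling ω_c² = ω_c¹ ⇒ overall = 27/86 × 54/41 = 729/1763

729/1763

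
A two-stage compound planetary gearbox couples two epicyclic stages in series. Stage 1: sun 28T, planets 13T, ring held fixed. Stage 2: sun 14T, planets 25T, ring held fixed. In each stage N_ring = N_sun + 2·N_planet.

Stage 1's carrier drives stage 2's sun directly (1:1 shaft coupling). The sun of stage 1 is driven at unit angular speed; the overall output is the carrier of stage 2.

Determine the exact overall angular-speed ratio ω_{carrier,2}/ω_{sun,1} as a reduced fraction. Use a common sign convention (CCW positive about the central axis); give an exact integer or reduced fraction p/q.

98/1599

Stage 1: N_ring = 28 + 2·13 = 54
Stage 1: 28(ω_s−ω_c) = −54(ω_r−ω_c),  ω_r=0, ω_s=1
Stage 1: 28(1−ω_c) = −54(0−ω_c)  ⇒  82ω_c = 28  ⇒  ω_c = 14/41
  ⇒ ω_c¹/ω_s¹ = 14/41
Stage 2: N_ring = 14 + 2·25 = 64
Stage 2: 14(ω_s−ω_c) = −64(ω_r−ω_c),  ω_r=0, ω_s=1
Stage 2: 14(1−ω_c) = −64(0−ω_c)  ⇒  78ω_c = 14  ⇒  ω_c = 7/39
  ⇒ ω_c²/ω_s² = 7/39
Coupling ω_s² = ω_c¹ ⇒ overall = 14/41 × 7/39 = 98/1599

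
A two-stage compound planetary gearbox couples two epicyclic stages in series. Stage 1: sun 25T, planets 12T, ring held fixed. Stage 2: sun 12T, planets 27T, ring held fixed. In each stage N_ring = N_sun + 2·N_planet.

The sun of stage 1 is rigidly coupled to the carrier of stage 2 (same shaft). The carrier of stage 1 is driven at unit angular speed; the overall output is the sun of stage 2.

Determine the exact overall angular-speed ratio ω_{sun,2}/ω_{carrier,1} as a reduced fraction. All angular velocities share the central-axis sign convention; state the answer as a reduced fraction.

Stage 1: N_ring = 25 + 2·12 = 49
Stage 1: 25(ω_s−ω_c) = −49(ω_r−ω_c),  ω_r=0, ω_c=1
Stage 1: ω_s = 1 − (49/25)(0−1) = 74/25
  ⇒ ω_s¹/ω_c¹ = 74/25
Stage 2: N_ring = 12 + 2·27 = 66
Stage 2: 12(ω_s−ω_c) = −66(ω_r−ω_c),  ω_r=0, ω_c=1
Stage 2: ω_s = 1 − (66/12)(0−1) = 13/2
  ⇒ ω_s²/ω_c² = 13/2
Coupling ω_c² = ω_s¹ ⇒ overall = 74/25 × 13/2 = 481/25

481/25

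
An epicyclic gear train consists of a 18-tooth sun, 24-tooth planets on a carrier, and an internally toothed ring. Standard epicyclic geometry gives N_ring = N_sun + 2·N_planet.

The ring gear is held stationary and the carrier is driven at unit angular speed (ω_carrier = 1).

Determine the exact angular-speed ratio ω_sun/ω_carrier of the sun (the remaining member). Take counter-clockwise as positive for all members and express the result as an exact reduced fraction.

14/3

N_ring = 18 + 2·24 = 66
18(ω_s−ω_c) = −66(ω_r−ω_c),  ω_r=0, ω_c=1
ω_s = 1 − (66/18)(0−1) = 14/3
ω_s/ω_c = 14/3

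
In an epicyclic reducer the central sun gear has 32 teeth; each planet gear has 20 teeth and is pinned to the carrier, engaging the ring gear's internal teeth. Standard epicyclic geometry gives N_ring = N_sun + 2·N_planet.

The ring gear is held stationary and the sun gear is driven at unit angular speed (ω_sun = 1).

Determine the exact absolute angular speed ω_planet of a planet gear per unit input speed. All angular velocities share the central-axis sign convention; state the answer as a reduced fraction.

N_ring = 32 + 2·20 = 72
32(ω_s−ω_c) = −72(ω_r−ω_c),  ω_r=0, ω_s=1
32(1−ω_c) = −72(0−ω_c)  ⇒  104ω_c = 32  ⇒  ω_c = 4/13
sun–planet: 32·(1−4/13) = −20·(ω_p−ω_c)  ⇒  ω_p−ω_c = −(32/20)·(9/13) = -72/65
ω_p = 4/13 − 72/65 = -4/5

-4/5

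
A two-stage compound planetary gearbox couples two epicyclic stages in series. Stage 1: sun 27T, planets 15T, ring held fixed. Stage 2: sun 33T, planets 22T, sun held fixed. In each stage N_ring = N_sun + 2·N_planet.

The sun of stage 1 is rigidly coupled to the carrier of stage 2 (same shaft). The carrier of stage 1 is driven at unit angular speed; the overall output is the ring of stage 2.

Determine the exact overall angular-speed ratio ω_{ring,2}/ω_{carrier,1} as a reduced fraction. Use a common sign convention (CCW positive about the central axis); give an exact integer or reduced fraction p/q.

40/9

Stage 1: N_ring = 27 + 2·15 = 57
Stage 1: 27(ω_s−ω_c) = −57(ω_r−ω_c),  ω_r=0, ω_c=1
Stage 1: ω_s = 1 − (57/27)(0−1) = 28/9
  ⇒ ω_s¹/ω_c¹ = 28/9
Stage 2: N_ring = 33 + 2·22 = 77
Stage 2: 33(ω_s−ω_c) = −77(ω_r−ω_c),  ω_s=0, ω_c=1
Stage 2: ω_r = 1 − (33/77)(0−1) = 10/7
  ⇒ ω_r²/ω_c² = 10/7
Coupling ω_c² = ω_s¹ ⇒ overall = 28/9 × 10/7 = 40/9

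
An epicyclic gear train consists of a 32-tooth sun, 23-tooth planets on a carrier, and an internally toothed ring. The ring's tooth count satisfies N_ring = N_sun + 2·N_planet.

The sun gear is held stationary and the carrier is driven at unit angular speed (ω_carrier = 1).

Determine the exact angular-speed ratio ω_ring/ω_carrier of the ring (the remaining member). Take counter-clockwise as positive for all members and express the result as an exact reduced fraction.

55/39

N_ring = 32 + 2·23 = 78
32(ω_s−ω_c) = −78(ω_r−ω_c),  ω_s=0, ω_c=1
ω_r = 1 − (32/78)(0−1) = 55/39
ω_r/ω_c = 55/39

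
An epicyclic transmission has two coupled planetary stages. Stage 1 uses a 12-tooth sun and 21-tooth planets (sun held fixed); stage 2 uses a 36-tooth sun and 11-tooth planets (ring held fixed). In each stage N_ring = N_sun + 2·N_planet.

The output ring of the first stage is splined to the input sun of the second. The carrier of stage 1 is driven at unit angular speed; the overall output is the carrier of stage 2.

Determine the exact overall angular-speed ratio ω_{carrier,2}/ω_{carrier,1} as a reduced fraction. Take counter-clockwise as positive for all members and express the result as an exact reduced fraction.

Stage 1: N_ring = 12 + 2·21 = 54
Stage 1: 12(ω_s−ω_c) = −54(ω_r−ω_c),  ω_s=0, ω_c=1
Stage 1: ω_r = 1 − (12/54)(0−1) = 11/9
  ⇒ ω_r¹/ω_c¹ = 11/9
Stage 2: N_ring = 36 + 2·11 = 58
Stage 2: 36(ω_s−ω_c) = −58(ω_r−ω_c),  ω_r=0, ω_s=1
Stage 2: 36(1−ω_c) = −58(0−ω_c)  ⇒  94ω_c = 36  ⇒  ω_c = 18/47
  ⇒ ω_c²/ω_s² = 18/47
Coupling ω_s² = ω_r¹ ⇒ overall = 11/9 × 18/47 = 22/47

22/47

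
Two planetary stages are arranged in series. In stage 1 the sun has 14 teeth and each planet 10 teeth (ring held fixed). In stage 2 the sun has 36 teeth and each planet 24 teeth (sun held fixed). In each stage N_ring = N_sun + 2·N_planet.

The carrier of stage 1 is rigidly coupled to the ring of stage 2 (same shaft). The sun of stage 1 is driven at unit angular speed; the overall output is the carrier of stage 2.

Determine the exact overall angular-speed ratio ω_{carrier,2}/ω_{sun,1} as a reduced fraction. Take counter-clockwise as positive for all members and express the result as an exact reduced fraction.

Stage 1: N_ring = 14 + 2·10 = 34
Stage 1: 14(ω_s−ω_c) = −34(ω_r−ω_c),  ω_r=0, ω_s=1
Stage 1: 14(1−ω_c) = −34(0−ω_c)  ⇒  48ω_c = 14  ⇒  ω_c = 7/24
  ⇒ ω_c¹/ω_s¹ = 7/24
Stage 2: N_ring = 36 + 2·24 = 84
Stage 2: 36(ω_s−ω_c) = −84(ω_r−ω_c),  ω_s=0, ω_r=1
Stage 2: 36(0−ω_c) = −84(1−ω_c)  ⇒  120ω_c = 84  ⇒  ω_c = 7/10
  ⇒ ω_c²/ω_r² = 7/10
Coupling ω_r² = ω_c¹ ⇒ overall = 7/24 × 7/10 = 49/240

49/240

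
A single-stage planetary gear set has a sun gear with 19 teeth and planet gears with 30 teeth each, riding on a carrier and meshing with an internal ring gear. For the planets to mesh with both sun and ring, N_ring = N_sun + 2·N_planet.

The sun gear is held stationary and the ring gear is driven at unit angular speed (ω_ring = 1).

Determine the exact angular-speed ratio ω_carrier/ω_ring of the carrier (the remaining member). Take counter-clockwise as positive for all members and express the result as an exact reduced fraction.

79/98

N_ring = 19 + 2·30 = 79
19(ω_s−ω_c) = −79(ω_r−ω_c),  ω_s=0, ω_r=1
19(0−ω_c) = −79(1−ω_c)  ⇒  98ω_c = 79  ⇒  ω_c = 79/98
ω_c/ω_r = 79/98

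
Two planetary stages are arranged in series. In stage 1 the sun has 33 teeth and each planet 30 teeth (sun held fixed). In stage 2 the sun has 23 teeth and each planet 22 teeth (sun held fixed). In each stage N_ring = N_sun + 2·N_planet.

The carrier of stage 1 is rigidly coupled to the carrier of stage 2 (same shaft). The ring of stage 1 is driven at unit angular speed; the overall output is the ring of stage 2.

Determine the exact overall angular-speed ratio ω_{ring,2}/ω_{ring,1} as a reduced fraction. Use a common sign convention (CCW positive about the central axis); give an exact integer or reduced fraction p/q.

Stage 1: N_ring = 33 + 2·30 = 93
Stage 1: 33(ω_s−ω_c) = −93(ω_r−ω_c),  ω_s=0, ω_r=1
Stage 1: 33(0−ω_c) = −93(1−ω_c)  ⇒  126ω_c = 93  ⇒  ω_c = 31/42
  ⇒ ω_c¹/ω_r¹ = 31/42
Stage 2: N_ring = 23 + 2·22 = 67
Stage 2: 23(ω_s−ω_c) = −67(ω_r−ω_c),  ω_s=0, ω_c=1
Stage 2: ω_r = 1 − (23/67)(0−1) = 90/67
  ⇒ ω_r²/ω_c² = 90/67
Coupling ω_c² = ω_c¹ ⇒ overall = 31/42 × 90/67 = 465/469

465/469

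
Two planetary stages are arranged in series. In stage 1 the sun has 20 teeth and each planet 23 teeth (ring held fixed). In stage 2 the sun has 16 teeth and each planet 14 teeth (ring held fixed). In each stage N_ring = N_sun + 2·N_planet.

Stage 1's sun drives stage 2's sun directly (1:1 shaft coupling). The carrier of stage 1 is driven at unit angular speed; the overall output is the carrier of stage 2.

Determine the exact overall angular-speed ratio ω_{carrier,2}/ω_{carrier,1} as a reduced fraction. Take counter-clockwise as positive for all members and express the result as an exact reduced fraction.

86/75

Stage 1: N_ring = 20 + 2·23 = 66
Stage 1: 20(ω_s−ω_c) = −66(ω_r−ω_c),  ω_r=0, ω_c=1
Stage 1: ω_s = 1 − (66/20)(0−1) = 43/10
  ⇒ ω_s¹/ω_c¹ = 43/10
Stage 2: N_ring = 16 + 2·14 = 44
Stage 2: 16(ω_s−ω_c) = −44(ω_r−ω_c),  ω_r=0, ω_s=1
Stage 2: 16(1−ω_c) = −44(0−ω_c)  ⇒  60ω_c = 16  ⇒  ω_c = 4/15
  ⇒ ω_c²/ω_s² = 4/15
Coupling ω_s² = ω_s¹ ⇒ overall = 43/10 × 4/15 = 86/75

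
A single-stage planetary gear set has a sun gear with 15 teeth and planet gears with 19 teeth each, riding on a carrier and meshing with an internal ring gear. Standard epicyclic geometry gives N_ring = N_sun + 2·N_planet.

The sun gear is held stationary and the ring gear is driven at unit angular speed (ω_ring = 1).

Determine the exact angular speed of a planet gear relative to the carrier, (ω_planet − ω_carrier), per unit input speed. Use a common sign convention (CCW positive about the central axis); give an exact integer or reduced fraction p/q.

N_ring = 15 + 2·19 = 53
15(ω_s−ω_c) = −53(ω_r−ω_c),  ω_s=0, ω_r=1
15(0−ω_c) = −53(1−ω_c)  ⇒  68ω_c = 53  ⇒  ω_c = 53/68
sun–planet: 15·(0−53/68) = −19·(ω_p−ω_c)  ⇒  ω_p−ω_c = −(15/19)·(-53/68) = 795/1292

795/1292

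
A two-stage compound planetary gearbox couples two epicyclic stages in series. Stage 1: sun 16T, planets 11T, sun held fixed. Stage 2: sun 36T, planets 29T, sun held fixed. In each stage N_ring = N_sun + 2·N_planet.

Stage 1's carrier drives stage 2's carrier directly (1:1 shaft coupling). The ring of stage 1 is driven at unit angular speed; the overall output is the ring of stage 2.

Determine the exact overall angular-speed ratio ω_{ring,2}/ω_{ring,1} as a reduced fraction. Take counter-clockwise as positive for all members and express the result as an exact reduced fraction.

1235/1269

Stage 1: N_ring = 16 + 2·11 = 38
Stage 1: 16(ω_s−ω_c) = −38(ω_r−ω_c),  ω_s=0, ω_r=1
Stage 1: 16(0−ω_c) = −38(1−ω_c)  ⇒  54ω_c = 38  ⇒  ω_c = 19/27
  ⇒ ω_c¹/ω_r¹ = 19/27
Stage 2: N_ring = 36 + 2·29 = 94
Stage 2: 36(ω_s−ω_c) = −94(ω_r−ω_c),  ω_s=0, ω_c=1
Stage 2: ω_r = 1 − (36/94)(0−1) = 65/47
  ⇒ ω_r²/ω_c² = 65/47
Coupling ω_c² = ω_c¹ ⇒ overall = 19/27 × 65/47 = 1235/1269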